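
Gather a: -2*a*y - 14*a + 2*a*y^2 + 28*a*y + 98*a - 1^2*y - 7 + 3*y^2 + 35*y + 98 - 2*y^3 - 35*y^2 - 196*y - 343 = a*(2*y^2 + 26*y + 84) - 2*y^3 - 32*y^2 - 162*y - 252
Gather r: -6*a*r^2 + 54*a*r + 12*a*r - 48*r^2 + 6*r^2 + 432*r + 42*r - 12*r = r^2*(-6*a - 42) + r*(66*a + 462)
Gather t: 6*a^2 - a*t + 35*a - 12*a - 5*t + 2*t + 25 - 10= 6*a^2 + 23*a + t*(-a - 3) + 15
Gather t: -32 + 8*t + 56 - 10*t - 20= 4 - 2*t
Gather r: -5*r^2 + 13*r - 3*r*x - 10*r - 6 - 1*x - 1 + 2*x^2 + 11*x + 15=-5*r^2 + r*(3 - 3*x) + 2*x^2 + 10*x + 8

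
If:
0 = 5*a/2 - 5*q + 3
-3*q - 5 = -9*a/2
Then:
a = 34/15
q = 26/15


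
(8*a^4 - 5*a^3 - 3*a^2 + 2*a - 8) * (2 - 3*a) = -24*a^5 + 31*a^4 - a^3 - 12*a^2 + 28*a - 16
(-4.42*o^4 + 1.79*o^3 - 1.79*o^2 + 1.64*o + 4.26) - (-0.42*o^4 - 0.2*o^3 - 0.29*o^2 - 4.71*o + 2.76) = -4.0*o^4 + 1.99*o^3 - 1.5*o^2 + 6.35*o + 1.5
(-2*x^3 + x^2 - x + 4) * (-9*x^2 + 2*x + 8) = 18*x^5 - 13*x^4 - 5*x^3 - 30*x^2 + 32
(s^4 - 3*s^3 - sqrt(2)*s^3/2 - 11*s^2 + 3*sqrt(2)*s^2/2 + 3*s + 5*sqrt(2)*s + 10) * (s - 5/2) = s^5 - 11*s^4/2 - sqrt(2)*s^4/2 - 7*s^3/2 + 11*sqrt(2)*s^3/4 + 5*sqrt(2)*s^2/4 + 61*s^2/2 - 25*sqrt(2)*s/2 + 5*s/2 - 25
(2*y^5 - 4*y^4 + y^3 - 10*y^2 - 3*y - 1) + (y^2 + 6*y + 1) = 2*y^5 - 4*y^4 + y^3 - 9*y^2 + 3*y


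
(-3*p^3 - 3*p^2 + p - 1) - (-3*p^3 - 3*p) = -3*p^2 + 4*p - 1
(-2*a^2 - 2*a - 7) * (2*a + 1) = -4*a^3 - 6*a^2 - 16*a - 7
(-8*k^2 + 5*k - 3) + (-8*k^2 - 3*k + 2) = -16*k^2 + 2*k - 1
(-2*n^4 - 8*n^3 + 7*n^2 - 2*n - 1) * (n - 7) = -2*n^5 + 6*n^4 + 63*n^3 - 51*n^2 + 13*n + 7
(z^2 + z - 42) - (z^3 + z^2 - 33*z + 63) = -z^3 + 34*z - 105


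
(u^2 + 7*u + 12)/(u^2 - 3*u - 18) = (u + 4)/(u - 6)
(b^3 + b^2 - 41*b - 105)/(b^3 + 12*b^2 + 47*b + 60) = (b - 7)/(b + 4)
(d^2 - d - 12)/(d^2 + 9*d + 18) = (d - 4)/(d + 6)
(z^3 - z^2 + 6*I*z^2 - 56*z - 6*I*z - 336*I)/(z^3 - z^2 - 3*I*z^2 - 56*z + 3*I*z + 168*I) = (z + 6*I)/(z - 3*I)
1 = 1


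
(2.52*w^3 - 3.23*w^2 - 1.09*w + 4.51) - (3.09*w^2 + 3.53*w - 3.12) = 2.52*w^3 - 6.32*w^2 - 4.62*w + 7.63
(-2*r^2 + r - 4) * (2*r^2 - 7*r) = -4*r^4 + 16*r^3 - 15*r^2 + 28*r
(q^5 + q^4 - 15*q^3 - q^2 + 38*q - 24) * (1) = q^5 + q^4 - 15*q^3 - q^2 + 38*q - 24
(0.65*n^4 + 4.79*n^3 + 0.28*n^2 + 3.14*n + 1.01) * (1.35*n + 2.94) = 0.8775*n^5 + 8.3775*n^4 + 14.4606*n^3 + 5.0622*n^2 + 10.5951*n + 2.9694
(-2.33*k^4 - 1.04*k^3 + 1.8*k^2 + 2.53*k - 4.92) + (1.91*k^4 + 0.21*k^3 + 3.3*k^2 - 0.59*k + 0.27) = -0.42*k^4 - 0.83*k^3 + 5.1*k^2 + 1.94*k - 4.65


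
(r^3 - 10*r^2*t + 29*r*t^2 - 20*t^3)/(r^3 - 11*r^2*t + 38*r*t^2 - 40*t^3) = (r - t)/(r - 2*t)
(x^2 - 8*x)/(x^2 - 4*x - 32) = x/(x + 4)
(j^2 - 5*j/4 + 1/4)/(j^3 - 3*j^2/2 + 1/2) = (4*j - 1)/(2*(2*j^2 - j - 1))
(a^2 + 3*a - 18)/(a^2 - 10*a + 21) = (a + 6)/(a - 7)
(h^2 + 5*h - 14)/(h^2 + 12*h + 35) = (h - 2)/(h + 5)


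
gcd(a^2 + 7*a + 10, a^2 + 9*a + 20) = a + 5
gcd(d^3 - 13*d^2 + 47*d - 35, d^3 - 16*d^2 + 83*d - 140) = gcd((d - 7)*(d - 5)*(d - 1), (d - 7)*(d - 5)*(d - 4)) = d^2 - 12*d + 35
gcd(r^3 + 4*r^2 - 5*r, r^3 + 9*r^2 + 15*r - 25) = r^2 + 4*r - 5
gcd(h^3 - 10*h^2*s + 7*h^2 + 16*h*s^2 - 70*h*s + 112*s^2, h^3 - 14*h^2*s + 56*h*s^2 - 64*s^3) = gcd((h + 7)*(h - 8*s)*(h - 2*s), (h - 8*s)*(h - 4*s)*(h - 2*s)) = h^2 - 10*h*s + 16*s^2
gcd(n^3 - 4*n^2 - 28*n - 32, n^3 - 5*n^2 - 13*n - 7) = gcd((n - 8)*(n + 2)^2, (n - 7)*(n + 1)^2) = 1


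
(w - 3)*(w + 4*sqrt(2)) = w^2 - 3*w + 4*sqrt(2)*w - 12*sqrt(2)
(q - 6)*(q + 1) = q^2 - 5*q - 6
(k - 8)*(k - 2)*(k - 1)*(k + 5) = k^4 - 6*k^3 - 29*k^2 + 114*k - 80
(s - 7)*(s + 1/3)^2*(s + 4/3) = s^4 - 5*s^3 - 13*s^2 - 185*s/27 - 28/27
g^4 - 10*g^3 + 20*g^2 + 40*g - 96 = (g - 6)*(g - 4)*(g - 2)*(g + 2)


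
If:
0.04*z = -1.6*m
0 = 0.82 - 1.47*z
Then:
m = -0.01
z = 0.56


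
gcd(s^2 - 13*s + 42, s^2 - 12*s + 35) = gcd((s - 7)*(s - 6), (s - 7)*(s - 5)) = s - 7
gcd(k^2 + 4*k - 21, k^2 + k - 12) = k - 3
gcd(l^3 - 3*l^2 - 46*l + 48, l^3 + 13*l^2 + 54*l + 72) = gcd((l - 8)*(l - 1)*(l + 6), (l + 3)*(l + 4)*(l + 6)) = l + 6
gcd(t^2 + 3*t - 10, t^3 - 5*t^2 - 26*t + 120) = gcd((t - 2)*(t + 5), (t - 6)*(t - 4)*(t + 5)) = t + 5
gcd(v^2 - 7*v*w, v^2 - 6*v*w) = v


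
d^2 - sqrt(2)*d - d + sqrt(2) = (d - 1)*(d - sqrt(2))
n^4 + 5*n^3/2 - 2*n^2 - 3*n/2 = n*(n - 1)*(n + 1/2)*(n + 3)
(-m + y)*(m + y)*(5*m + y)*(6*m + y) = -30*m^4 - 11*m^3*y + 29*m^2*y^2 + 11*m*y^3 + y^4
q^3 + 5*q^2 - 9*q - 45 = (q - 3)*(q + 3)*(q + 5)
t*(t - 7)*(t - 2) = t^3 - 9*t^2 + 14*t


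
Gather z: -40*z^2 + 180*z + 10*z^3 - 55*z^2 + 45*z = 10*z^3 - 95*z^2 + 225*z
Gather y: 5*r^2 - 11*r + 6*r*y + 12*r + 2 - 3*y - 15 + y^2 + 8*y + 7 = 5*r^2 + r + y^2 + y*(6*r + 5) - 6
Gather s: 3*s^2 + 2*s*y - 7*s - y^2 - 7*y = 3*s^2 + s*(2*y - 7) - y^2 - 7*y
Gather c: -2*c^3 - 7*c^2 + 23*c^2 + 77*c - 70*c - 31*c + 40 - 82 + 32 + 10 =-2*c^3 + 16*c^2 - 24*c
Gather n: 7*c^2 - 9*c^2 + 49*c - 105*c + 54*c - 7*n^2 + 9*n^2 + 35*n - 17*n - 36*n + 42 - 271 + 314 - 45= -2*c^2 - 2*c + 2*n^2 - 18*n + 40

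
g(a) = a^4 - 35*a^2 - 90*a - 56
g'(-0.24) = -73.26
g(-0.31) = -31.45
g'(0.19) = -103.27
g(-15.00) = 44044.00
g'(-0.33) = -67.04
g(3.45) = -641.42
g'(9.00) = 2196.00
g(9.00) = 2860.00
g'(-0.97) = -25.75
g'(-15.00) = -12540.00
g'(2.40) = -202.70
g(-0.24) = -36.41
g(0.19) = -74.36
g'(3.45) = -167.25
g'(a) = 4*a^3 - 70*a - 90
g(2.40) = -440.42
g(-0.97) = -0.75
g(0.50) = -109.69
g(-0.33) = -30.10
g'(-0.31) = -68.42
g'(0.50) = -124.50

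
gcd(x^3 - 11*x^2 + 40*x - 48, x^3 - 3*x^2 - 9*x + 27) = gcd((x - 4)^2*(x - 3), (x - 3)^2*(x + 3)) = x - 3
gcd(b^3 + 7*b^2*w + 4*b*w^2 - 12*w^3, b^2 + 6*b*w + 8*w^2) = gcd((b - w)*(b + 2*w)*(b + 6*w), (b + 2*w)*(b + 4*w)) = b + 2*w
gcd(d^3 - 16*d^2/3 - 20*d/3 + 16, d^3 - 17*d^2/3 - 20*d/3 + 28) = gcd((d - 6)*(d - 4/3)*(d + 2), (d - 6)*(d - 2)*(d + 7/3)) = d - 6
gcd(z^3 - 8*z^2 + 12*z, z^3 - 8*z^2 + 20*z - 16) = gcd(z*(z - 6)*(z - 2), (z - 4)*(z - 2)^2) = z - 2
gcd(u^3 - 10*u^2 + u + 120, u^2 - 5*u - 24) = u^2 - 5*u - 24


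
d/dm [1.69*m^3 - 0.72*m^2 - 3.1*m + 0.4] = 5.07*m^2 - 1.44*m - 3.1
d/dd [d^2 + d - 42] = 2*d + 1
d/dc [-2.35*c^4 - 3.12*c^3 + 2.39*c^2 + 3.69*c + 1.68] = -9.4*c^3 - 9.36*c^2 + 4.78*c + 3.69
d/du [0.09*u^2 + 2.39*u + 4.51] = 0.18*u + 2.39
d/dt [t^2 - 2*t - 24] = 2*t - 2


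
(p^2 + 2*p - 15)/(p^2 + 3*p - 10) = (p - 3)/(p - 2)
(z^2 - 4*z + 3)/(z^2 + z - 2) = (z - 3)/(z + 2)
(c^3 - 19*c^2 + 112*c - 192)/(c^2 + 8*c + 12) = (c^3 - 19*c^2 + 112*c - 192)/(c^2 + 8*c + 12)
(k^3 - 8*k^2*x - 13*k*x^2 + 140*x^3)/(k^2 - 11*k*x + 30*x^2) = (-k^2 + 3*k*x + 28*x^2)/(-k + 6*x)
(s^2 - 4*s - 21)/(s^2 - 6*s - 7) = (s + 3)/(s + 1)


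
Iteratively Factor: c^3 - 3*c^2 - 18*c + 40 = (c + 4)*(c^2 - 7*c + 10) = (c - 5)*(c + 4)*(c - 2)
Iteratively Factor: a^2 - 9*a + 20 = (a - 5)*(a - 4)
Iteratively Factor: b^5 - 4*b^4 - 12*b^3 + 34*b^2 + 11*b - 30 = (b - 5)*(b^4 + b^3 - 7*b^2 - b + 6) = (b - 5)*(b - 2)*(b^3 + 3*b^2 - b - 3) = (b - 5)*(b - 2)*(b - 1)*(b^2 + 4*b + 3) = (b - 5)*(b - 2)*(b - 1)*(b + 1)*(b + 3)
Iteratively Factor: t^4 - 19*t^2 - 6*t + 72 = (t + 3)*(t^3 - 3*t^2 - 10*t + 24) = (t - 4)*(t + 3)*(t^2 + t - 6) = (t - 4)*(t + 3)^2*(t - 2)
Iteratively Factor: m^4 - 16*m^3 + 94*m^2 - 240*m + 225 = (m - 3)*(m^3 - 13*m^2 + 55*m - 75) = (m - 5)*(m - 3)*(m^2 - 8*m + 15) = (m - 5)^2*(m - 3)*(m - 3)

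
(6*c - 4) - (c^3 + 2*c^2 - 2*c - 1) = -c^3 - 2*c^2 + 8*c - 3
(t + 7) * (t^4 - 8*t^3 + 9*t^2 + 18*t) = t^5 - t^4 - 47*t^3 + 81*t^2 + 126*t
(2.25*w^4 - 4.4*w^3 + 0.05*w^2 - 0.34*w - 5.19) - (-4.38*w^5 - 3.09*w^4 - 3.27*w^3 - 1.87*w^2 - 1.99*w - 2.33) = 4.38*w^5 + 5.34*w^4 - 1.13*w^3 + 1.92*w^2 + 1.65*w - 2.86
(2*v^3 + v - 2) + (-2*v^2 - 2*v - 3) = 2*v^3 - 2*v^2 - v - 5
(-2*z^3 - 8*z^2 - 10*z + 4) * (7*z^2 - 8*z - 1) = -14*z^5 - 40*z^4 - 4*z^3 + 116*z^2 - 22*z - 4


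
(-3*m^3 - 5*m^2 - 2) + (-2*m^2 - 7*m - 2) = -3*m^3 - 7*m^2 - 7*m - 4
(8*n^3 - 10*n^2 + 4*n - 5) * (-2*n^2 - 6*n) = -16*n^5 - 28*n^4 + 52*n^3 - 14*n^2 + 30*n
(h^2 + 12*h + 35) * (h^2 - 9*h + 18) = h^4 + 3*h^3 - 55*h^2 - 99*h + 630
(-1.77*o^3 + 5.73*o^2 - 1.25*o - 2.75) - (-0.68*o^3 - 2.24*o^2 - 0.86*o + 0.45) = -1.09*o^3 + 7.97*o^2 - 0.39*o - 3.2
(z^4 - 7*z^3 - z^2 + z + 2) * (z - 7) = z^5 - 14*z^4 + 48*z^3 + 8*z^2 - 5*z - 14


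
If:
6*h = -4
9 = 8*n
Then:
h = -2/3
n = 9/8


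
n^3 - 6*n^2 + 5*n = n*(n - 5)*(n - 1)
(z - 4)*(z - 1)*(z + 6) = z^3 + z^2 - 26*z + 24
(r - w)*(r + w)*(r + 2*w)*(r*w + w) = r^4*w + 2*r^3*w^2 + r^3*w - r^2*w^3 + 2*r^2*w^2 - 2*r*w^4 - r*w^3 - 2*w^4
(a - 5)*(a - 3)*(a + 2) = a^3 - 6*a^2 - a + 30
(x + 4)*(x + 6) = x^2 + 10*x + 24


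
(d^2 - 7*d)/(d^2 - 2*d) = (d - 7)/(d - 2)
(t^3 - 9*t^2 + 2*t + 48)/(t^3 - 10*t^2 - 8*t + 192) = (t^2 - t - 6)/(t^2 - 2*t - 24)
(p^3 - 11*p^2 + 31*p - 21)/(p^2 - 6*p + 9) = (p^2 - 8*p + 7)/(p - 3)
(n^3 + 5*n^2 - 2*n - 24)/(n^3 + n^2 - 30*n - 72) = (n - 2)/(n - 6)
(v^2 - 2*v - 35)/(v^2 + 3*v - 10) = (v - 7)/(v - 2)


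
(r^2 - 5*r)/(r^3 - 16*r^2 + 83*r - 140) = r/(r^2 - 11*r + 28)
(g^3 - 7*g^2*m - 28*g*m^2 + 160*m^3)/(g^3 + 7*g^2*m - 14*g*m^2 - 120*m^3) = (g - 8*m)/(g + 6*m)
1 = 1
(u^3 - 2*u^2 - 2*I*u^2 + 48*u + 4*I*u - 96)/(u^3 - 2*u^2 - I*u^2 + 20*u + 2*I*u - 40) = (u^2 - 2*I*u + 48)/(u^2 - I*u + 20)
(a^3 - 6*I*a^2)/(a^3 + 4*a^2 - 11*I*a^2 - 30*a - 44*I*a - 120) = a^2/(a^2 + a*(4 - 5*I) - 20*I)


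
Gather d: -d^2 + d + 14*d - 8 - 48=-d^2 + 15*d - 56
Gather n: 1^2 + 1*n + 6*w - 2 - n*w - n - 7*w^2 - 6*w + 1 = -n*w - 7*w^2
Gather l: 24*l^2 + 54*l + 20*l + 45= 24*l^2 + 74*l + 45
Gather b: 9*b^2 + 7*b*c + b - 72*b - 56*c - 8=9*b^2 + b*(7*c - 71) - 56*c - 8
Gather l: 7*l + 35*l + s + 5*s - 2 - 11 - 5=42*l + 6*s - 18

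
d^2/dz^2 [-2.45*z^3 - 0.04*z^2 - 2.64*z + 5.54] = -14.7*z - 0.08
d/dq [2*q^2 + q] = 4*q + 1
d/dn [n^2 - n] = 2*n - 1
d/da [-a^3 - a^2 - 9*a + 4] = -3*a^2 - 2*a - 9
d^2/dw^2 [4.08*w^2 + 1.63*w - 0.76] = 8.16000000000000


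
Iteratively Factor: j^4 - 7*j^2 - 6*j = (j + 1)*(j^3 - j^2 - 6*j) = (j - 3)*(j + 1)*(j^2 + 2*j) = j*(j - 3)*(j + 1)*(j + 2)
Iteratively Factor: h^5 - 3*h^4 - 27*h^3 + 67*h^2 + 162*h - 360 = (h + 3)*(h^4 - 6*h^3 - 9*h^2 + 94*h - 120) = (h - 5)*(h + 3)*(h^3 - h^2 - 14*h + 24) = (h - 5)*(h - 2)*(h + 3)*(h^2 + h - 12) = (h - 5)*(h - 3)*(h - 2)*(h + 3)*(h + 4)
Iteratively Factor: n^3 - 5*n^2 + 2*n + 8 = (n - 2)*(n^2 - 3*n - 4) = (n - 4)*(n - 2)*(n + 1)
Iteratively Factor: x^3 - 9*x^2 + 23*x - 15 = (x - 3)*(x^2 - 6*x + 5) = (x - 3)*(x - 1)*(x - 5)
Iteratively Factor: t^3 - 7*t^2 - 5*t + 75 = (t - 5)*(t^2 - 2*t - 15) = (t - 5)^2*(t + 3)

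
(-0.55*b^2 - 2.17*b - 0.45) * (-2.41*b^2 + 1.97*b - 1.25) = 1.3255*b^4 + 4.1462*b^3 - 2.5029*b^2 + 1.826*b + 0.5625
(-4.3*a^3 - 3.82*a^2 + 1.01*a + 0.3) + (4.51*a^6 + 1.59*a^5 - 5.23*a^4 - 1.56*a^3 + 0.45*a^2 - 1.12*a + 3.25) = 4.51*a^6 + 1.59*a^5 - 5.23*a^4 - 5.86*a^3 - 3.37*a^2 - 0.11*a + 3.55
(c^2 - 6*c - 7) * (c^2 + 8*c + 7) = c^4 + 2*c^3 - 48*c^2 - 98*c - 49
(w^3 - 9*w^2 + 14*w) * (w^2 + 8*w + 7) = w^5 - w^4 - 51*w^3 + 49*w^2 + 98*w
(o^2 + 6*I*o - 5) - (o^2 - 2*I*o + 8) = 8*I*o - 13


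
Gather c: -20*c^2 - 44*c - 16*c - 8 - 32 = -20*c^2 - 60*c - 40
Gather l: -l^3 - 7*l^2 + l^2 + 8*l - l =-l^3 - 6*l^2 + 7*l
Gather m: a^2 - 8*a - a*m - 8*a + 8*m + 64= a^2 - 16*a + m*(8 - a) + 64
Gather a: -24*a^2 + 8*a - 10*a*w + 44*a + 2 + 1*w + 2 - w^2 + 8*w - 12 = -24*a^2 + a*(52 - 10*w) - w^2 + 9*w - 8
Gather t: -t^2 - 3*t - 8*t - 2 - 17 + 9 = -t^2 - 11*t - 10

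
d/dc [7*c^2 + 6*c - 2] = 14*c + 6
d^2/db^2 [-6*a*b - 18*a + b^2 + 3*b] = 2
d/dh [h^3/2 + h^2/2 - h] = 3*h^2/2 + h - 1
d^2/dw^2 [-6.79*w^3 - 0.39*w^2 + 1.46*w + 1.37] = -40.74*w - 0.78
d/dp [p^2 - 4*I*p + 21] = 2*p - 4*I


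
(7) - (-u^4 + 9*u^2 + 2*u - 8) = u^4 - 9*u^2 - 2*u + 15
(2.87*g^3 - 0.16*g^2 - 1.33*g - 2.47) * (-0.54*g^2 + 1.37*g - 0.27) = -1.5498*g^5 + 4.0183*g^4 - 0.2759*g^3 - 0.4451*g^2 - 3.0248*g + 0.6669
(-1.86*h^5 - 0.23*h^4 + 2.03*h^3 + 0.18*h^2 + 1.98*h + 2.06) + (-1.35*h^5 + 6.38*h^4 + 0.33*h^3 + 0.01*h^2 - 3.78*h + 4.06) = -3.21*h^5 + 6.15*h^4 + 2.36*h^3 + 0.19*h^2 - 1.8*h + 6.12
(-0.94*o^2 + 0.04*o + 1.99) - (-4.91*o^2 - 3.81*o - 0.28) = 3.97*o^2 + 3.85*o + 2.27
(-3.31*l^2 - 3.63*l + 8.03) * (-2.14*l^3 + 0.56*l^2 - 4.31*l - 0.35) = 7.0834*l^5 + 5.9146*l^4 - 4.9509*l^3 + 21.3006*l^2 - 33.3388*l - 2.8105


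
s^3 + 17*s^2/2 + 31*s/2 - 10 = (s - 1/2)*(s + 4)*(s + 5)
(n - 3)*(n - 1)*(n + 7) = n^3 + 3*n^2 - 25*n + 21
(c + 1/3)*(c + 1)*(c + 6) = c^3 + 22*c^2/3 + 25*c/3 + 2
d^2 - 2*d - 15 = (d - 5)*(d + 3)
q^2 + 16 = (q - 4*I)*(q + 4*I)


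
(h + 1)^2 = h^2 + 2*h + 1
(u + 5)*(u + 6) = u^2 + 11*u + 30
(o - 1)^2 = o^2 - 2*o + 1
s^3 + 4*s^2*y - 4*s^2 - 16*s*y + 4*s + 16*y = (s - 2)^2*(s + 4*y)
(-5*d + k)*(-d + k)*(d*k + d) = 5*d^3*k + 5*d^3 - 6*d^2*k^2 - 6*d^2*k + d*k^3 + d*k^2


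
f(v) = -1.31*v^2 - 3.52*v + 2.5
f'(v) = -2.62*v - 3.52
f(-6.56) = -30.78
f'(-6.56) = 13.67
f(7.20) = -90.75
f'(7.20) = -22.38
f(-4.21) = -5.90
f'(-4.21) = 7.51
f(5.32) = -53.30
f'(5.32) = -17.46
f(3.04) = -20.31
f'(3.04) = -11.48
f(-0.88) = 4.58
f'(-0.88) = -1.21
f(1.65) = -6.87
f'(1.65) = -7.84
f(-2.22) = 3.86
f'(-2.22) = 2.30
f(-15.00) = -239.45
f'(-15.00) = 35.78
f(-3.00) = 1.27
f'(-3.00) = 4.34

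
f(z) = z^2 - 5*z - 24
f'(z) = 2*z - 5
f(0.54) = -26.41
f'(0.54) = -3.92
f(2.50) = -30.25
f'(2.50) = 0.00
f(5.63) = -20.45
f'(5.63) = 6.26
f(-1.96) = -10.36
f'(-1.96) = -8.92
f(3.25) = -29.69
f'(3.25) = 1.50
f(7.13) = -8.81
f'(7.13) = 9.26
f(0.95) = -27.85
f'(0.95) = -3.10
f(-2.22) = -7.97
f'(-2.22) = -9.44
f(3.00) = -30.00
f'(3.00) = 1.00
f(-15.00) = 276.00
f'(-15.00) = -35.00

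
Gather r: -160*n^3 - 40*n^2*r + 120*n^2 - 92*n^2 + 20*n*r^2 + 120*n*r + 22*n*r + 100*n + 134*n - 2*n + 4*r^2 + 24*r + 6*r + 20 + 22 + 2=-160*n^3 + 28*n^2 + 232*n + r^2*(20*n + 4) + r*(-40*n^2 + 142*n + 30) + 44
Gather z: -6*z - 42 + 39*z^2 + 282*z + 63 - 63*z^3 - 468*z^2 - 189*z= -63*z^3 - 429*z^2 + 87*z + 21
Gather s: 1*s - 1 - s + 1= 0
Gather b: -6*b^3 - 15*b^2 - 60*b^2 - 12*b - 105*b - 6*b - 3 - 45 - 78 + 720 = -6*b^3 - 75*b^2 - 123*b + 594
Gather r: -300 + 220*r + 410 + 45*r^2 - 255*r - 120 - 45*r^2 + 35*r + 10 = 0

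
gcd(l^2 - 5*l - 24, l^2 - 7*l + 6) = 1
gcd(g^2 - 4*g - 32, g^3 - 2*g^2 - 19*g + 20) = g + 4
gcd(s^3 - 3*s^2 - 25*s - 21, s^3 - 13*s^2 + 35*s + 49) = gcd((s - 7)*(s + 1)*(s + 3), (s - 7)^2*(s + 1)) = s^2 - 6*s - 7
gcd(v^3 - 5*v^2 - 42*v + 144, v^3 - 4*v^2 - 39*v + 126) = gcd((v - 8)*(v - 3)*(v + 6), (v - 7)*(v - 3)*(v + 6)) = v^2 + 3*v - 18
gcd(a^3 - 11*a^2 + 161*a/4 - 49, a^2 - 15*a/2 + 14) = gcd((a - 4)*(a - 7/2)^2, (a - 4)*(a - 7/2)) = a^2 - 15*a/2 + 14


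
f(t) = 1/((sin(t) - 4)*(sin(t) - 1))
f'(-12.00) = 1.29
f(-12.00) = 0.62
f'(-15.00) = -0.08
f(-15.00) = 0.13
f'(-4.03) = -4.17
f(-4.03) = 1.39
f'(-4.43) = -59.20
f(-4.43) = 8.31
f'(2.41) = -2.23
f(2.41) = 0.90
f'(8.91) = -1.10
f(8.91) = 0.56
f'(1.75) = -231.68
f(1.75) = 20.70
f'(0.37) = 0.74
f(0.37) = 0.43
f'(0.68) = 1.86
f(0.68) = 0.80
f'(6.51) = 0.52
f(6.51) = 0.34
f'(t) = -cos(t)/((sin(t) - 4)*(sin(t) - 1)^2) - cos(t)/((sin(t) - 4)^2*(sin(t) - 1))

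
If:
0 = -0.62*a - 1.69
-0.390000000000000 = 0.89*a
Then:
No Solution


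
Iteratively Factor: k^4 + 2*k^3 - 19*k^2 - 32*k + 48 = (k - 4)*(k^3 + 6*k^2 + 5*k - 12) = (k - 4)*(k + 4)*(k^2 + 2*k - 3) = (k - 4)*(k - 1)*(k + 4)*(k + 3)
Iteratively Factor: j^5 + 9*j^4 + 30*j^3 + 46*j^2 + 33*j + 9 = (j + 3)*(j^4 + 6*j^3 + 12*j^2 + 10*j + 3) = (j + 3)^2*(j^3 + 3*j^2 + 3*j + 1) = (j + 1)*(j + 3)^2*(j^2 + 2*j + 1) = (j + 1)^2*(j + 3)^2*(j + 1)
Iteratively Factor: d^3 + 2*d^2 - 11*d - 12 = (d + 4)*(d^2 - 2*d - 3) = (d - 3)*(d + 4)*(d + 1)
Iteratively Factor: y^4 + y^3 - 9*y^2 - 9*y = (y)*(y^3 + y^2 - 9*y - 9) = y*(y + 1)*(y^2 - 9) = y*(y + 1)*(y + 3)*(y - 3)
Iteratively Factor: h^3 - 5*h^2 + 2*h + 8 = (h + 1)*(h^2 - 6*h + 8) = (h - 2)*(h + 1)*(h - 4)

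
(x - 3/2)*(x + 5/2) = x^2 + x - 15/4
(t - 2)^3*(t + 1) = t^4 - 5*t^3 + 6*t^2 + 4*t - 8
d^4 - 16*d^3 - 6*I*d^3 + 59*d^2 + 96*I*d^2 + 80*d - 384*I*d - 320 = (d - 8)^2*(d - 5*I)*(d - I)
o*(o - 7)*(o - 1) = o^3 - 8*o^2 + 7*o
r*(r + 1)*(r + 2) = r^3 + 3*r^2 + 2*r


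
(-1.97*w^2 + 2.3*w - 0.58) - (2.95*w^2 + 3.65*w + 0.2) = -4.92*w^2 - 1.35*w - 0.78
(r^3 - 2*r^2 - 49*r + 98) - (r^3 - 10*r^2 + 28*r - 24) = 8*r^2 - 77*r + 122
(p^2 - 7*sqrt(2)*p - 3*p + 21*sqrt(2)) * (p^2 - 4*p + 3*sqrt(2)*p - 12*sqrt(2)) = p^4 - 7*p^3 - 4*sqrt(2)*p^3 - 30*p^2 + 28*sqrt(2)*p^2 - 48*sqrt(2)*p + 294*p - 504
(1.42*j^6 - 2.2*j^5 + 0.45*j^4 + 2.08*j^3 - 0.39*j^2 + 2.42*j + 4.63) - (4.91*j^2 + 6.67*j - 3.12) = 1.42*j^6 - 2.2*j^5 + 0.45*j^4 + 2.08*j^3 - 5.3*j^2 - 4.25*j + 7.75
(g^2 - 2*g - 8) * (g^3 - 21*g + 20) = g^5 - 2*g^4 - 29*g^3 + 62*g^2 + 128*g - 160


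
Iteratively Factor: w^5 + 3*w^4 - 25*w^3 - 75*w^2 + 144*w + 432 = (w - 4)*(w^4 + 7*w^3 + 3*w^2 - 63*w - 108) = (w - 4)*(w + 3)*(w^3 + 4*w^2 - 9*w - 36) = (w - 4)*(w + 3)*(w + 4)*(w^2 - 9) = (w - 4)*(w - 3)*(w + 3)*(w + 4)*(w + 3)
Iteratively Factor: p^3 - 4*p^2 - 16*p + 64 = (p - 4)*(p^2 - 16) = (p - 4)*(p + 4)*(p - 4)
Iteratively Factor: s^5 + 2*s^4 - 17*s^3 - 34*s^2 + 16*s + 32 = (s - 1)*(s^4 + 3*s^3 - 14*s^2 - 48*s - 32) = (s - 1)*(s + 1)*(s^3 + 2*s^2 - 16*s - 32) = (s - 1)*(s + 1)*(s + 2)*(s^2 - 16) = (s - 4)*(s - 1)*(s + 1)*(s + 2)*(s + 4)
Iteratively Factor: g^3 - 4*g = (g + 2)*(g^2 - 2*g) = g*(g + 2)*(g - 2)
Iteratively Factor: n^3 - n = (n)*(n^2 - 1) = n*(n - 1)*(n + 1)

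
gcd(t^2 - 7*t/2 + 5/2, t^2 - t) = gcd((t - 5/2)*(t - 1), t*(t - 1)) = t - 1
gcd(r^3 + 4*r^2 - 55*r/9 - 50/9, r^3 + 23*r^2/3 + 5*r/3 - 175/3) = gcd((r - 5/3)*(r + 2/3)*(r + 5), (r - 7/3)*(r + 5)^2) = r + 5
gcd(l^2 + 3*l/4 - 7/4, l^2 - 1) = l - 1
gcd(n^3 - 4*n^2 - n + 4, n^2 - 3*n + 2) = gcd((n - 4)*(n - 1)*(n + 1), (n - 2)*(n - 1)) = n - 1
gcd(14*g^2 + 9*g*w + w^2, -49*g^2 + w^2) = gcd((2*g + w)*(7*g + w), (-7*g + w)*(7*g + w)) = 7*g + w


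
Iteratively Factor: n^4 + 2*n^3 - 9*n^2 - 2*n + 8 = (n + 4)*(n^3 - 2*n^2 - n + 2) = (n - 2)*(n + 4)*(n^2 - 1) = (n - 2)*(n - 1)*(n + 4)*(n + 1)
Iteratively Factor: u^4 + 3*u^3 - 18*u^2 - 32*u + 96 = (u - 2)*(u^3 + 5*u^2 - 8*u - 48) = (u - 3)*(u - 2)*(u^2 + 8*u + 16) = (u - 3)*(u - 2)*(u + 4)*(u + 4)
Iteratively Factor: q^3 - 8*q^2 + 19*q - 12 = (q - 3)*(q^2 - 5*q + 4) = (q - 3)*(q - 1)*(q - 4)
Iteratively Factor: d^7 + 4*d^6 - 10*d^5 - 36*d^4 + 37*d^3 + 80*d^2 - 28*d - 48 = (d - 2)*(d^6 + 6*d^5 + 2*d^4 - 32*d^3 - 27*d^2 + 26*d + 24) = (d - 2)*(d - 1)*(d^5 + 7*d^4 + 9*d^3 - 23*d^2 - 50*d - 24) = (d - 2)*(d - 1)*(d + 1)*(d^4 + 6*d^3 + 3*d^2 - 26*d - 24) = (d - 2)*(d - 1)*(d + 1)^2*(d^3 + 5*d^2 - 2*d - 24) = (d - 2)*(d - 1)*(d + 1)^2*(d + 3)*(d^2 + 2*d - 8) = (d - 2)^2*(d - 1)*(d + 1)^2*(d + 3)*(d + 4)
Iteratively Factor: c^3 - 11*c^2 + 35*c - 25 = (c - 5)*(c^2 - 6*c + 5) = (c - 5)^2*(c - 1)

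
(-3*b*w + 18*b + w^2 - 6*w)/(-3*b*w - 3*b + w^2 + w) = (w - 6)/(w + 1)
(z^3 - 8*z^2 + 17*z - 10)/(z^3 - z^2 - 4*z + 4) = (z - 5)/(z + 2)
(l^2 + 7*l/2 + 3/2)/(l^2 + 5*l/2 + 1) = (l + 3)/(l + 2)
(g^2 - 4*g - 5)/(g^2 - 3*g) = (g^2 - 4*g - 5)/(g*(g - 3))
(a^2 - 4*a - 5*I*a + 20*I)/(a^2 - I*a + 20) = (a - 4)/(a + 4*I)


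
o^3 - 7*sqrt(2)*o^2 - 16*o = o*(o - 8*sqrt(2))*(o + sqrt(2))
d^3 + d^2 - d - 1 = (d - 1)*(d + 1)^2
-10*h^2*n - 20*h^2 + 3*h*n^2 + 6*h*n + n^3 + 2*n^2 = (-2*h + n)*(5*h + n)*(n + 2)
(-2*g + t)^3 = -8*g^3 + 12*g^2*t - 6*g*t^2 + t^3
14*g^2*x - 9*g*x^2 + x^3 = x*(-7*g + x)*(-2*g + x)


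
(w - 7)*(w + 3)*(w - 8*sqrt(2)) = w^3 - 8*sqrt(2)*w^2 - 4*w^2 - 21*w + 32*sqrt(2)*w + 168*sqrt(2)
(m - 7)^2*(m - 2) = m^3 - 16*m^2 + 77*m - 98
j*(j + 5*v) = j^2 + 5*j*v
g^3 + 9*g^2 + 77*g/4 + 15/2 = (g + 1/2)*(g + 5/2)*(g + 6)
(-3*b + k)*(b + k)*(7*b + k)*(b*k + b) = -21*b^4*k - 21*b^4 - 17*b^3*k^2 - 17*b^3*k + 5*b^2*k^3 + 5*b^2*k^2 + b*k^4 + b*k^3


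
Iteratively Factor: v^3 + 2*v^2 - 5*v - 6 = (v - 2)*(v^2 + 4*v + 3) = (v - 2)*(v + 3)*(v + 1)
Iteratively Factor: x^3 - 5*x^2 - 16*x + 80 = (x - 5)*(x^2 - 16) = (x - 5)*(x + 4)*(x - 4)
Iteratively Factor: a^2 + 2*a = (a + 2)*(a)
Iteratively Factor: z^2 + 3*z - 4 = (z + 4)*(z - 1)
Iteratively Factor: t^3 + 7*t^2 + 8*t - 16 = (t - 1)*(t^2 + 8*t + 16) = (t - 1)*(t + 4)*(t + 4)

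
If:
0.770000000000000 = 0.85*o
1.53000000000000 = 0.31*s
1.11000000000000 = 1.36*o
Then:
No Solution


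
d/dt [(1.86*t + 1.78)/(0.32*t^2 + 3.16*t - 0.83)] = (0.5952*t^2 + 5.8776*t - (0.64*t + 3.16)*(1.86*t + 1.78) - 1.5438)/(0.32*t^2 + 3.16*t - 0.83)^2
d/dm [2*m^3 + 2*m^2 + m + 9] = 6*m^2 + 4*m + 1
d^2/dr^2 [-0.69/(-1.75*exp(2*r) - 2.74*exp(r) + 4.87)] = (0.69*(3.5*exp(r) + 2.74)*(7.0*exp(r) + 5.48)*exp(r) - (4.83*exp(r) + 1.8906)*(1.75*exp(2*r) + 2.74*exp(r) - 4.87))*exp(r)/(1.75*exp(2*r) + 2.74*exp(r) - 4.87)^3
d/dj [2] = 0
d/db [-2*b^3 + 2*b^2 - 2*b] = -6*b^2 + 4*b - 2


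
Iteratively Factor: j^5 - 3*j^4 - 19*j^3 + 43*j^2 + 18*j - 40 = (j - 2)*(j^4 - j^3 - 21*j^2 + j + 20) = (j - 2)*(j + 4)*(j^3 - 5*j^2 - j + 5) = (j - 2)*(j - 1)*(j + 4)*(j^2 - 4*j - 5) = (j - 2)*(j - 1)*(j + 1)*(j + 4)*(j - 5)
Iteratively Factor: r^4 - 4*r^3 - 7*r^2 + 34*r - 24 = (r - 1)*(r^3 - 3*r^2 - 10*r + 24) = (r - 4)*(r - 1)*(r^2 + r - 6) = (r - 4)*(r - 2)*(r - 1)*(r + 3)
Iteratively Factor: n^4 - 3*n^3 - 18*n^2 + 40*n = (n - 2)*(n^3 - n^2 - 20*n) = (n - 5)*(n - 2)*(n^2 + 4*n) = n*(n - 5)*(n - 2)*(n + 4)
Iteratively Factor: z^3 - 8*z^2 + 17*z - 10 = (z - 5)*(z^2 - 3*z + 2) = (z - 5)*(z - 1)*(z - 2)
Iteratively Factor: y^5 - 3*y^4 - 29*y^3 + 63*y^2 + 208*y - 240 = (y - 1)*(y^4 - 2*y^3 - 31*y^2 + 32*y + 240) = (y - 5)*(y - 1)*(y^3 + 3*y^2 - 16*y - 48) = (y - 5)*(y - 1)*(y + 4)*(y^2 - y - 12) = (y - 5)*(y - 1)*(y + 3)*(y + 4)*(y - 4)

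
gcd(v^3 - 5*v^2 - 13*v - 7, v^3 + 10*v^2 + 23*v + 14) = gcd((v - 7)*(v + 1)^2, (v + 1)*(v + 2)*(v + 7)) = v + 1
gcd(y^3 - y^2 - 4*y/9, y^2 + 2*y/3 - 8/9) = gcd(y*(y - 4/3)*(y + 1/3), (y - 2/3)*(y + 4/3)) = 1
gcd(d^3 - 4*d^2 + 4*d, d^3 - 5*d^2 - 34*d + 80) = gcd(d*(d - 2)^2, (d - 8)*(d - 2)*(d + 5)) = d - 2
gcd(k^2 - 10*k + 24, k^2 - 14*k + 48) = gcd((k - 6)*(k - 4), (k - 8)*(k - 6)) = k - 6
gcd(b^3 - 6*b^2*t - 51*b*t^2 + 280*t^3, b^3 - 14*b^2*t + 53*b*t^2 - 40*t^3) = b^2 - 13*b*t + 40*t^2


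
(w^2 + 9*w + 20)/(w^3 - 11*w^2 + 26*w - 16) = (w^2 + 9*w + 20)/(w^3 - 11*w^2 + 26*w - 16)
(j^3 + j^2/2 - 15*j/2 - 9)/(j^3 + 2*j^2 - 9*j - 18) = (j + 3/2)/(j + 3)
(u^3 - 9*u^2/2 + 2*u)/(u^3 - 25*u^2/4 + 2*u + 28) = 2*u*(2*u - 1)/(4*u^2 - 9*u - 28)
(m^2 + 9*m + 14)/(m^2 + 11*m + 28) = (m + 2)/(m + 4)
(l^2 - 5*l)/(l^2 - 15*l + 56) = l*(l - 5)/(l^2 - 15*l + 56)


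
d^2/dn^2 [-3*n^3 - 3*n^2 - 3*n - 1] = -18*n - 6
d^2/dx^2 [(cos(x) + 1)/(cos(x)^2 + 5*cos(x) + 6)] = (-9*(1 - cos(2*x))^2*cos(x) + (1 - cos(2*x))^2 + 23*cos(x) + 74*cos(2*x) + 15*cos(3*x) + 2*cos(5*x) - 18)/(4*(cos(x) + 2)^3*(cos(x) + 3)^3)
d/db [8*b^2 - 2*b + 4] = 16*b - 2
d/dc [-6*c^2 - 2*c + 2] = -12*c - 2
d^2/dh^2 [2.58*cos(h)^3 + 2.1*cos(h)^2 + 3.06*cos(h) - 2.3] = -4.995*cos(h) - 4.2*cos(2*h) - 5.805*cos(3*h)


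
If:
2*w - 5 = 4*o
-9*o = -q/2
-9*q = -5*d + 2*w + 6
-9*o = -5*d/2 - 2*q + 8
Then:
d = 65/22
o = 1/44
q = 9/22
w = 28/11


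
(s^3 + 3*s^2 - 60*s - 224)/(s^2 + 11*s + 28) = s - 8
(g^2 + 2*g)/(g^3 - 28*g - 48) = g/(g^2 - 2*g - 24)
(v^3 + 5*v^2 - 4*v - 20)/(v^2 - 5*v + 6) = (v^2 + 7*v + 10)/(v - 3)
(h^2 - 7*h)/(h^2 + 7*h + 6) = h*(h - 7)/(h^2 + 7*h + 6)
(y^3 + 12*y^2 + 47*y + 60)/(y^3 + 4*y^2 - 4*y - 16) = (y^2 + 8*y + 15)/(y^2 - 4)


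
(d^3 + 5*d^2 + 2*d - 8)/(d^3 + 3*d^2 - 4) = (d + 4)/(d + 2)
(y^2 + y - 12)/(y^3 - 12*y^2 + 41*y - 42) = (y + 4)/(y^2 - 9*y + 14)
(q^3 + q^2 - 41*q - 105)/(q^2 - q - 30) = (q^2 - 4*q - 21)/(q - 6)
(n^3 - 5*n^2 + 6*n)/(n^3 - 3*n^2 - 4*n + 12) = n/(n + 2)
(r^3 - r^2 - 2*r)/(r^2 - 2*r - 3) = r*(r - 2)/(r - 3)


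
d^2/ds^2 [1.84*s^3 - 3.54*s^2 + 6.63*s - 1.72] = 11.04*s - 7.08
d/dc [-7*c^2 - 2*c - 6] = -14*c - 2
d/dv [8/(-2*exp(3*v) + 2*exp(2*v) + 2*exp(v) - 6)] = (12*exp(2*v) - 8*exp(v) - 4)*exp(v)/(exp(3*v) - exp(2*v) - exp(v) + 3)^2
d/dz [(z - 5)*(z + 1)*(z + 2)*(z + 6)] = 4*z^3 + 12*z^2 - 50*z - 88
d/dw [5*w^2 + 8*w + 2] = 10*w + 8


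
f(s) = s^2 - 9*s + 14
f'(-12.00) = -33.00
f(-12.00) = 266.00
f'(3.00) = -3.00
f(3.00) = -4.00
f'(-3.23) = -15.46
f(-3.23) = 53.50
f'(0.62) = -7.76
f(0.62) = 8.80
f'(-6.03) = -21.06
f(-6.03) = 104.63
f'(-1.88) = -12.76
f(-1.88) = 34.45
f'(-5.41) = -19.82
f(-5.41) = 91.96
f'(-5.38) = -19.76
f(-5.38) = 91.36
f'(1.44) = -6.12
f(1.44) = 3.11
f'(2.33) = -4.34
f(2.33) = -1.54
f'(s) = 2*s - 9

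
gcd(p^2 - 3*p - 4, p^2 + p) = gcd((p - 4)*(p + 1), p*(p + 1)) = p + 1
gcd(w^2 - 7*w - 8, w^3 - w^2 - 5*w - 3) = w + 1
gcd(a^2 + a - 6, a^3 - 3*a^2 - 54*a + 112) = a - 2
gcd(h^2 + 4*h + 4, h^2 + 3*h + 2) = h + 2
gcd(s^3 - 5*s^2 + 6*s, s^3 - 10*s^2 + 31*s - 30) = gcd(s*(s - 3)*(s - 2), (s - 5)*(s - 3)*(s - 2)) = s^2 - 5*s + 6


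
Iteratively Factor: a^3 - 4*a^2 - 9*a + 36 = (a + 3)*(a^2 - 7*a + 12) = (a - 3)*(a + 3)*(a - 4)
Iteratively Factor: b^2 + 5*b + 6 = (b + 2)*(b + 3)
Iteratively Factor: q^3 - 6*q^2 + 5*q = (q)*(q^2 - 6*q + 5) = q*(q - 1)*(q - 5)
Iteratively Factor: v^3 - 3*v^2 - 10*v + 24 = (v - 4)*(v^2 + v - 6) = (v - 4)*(v + 3)*(v - 2)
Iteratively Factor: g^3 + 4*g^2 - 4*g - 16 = (g + 4)*(g^2 - 4) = (g - 2)*(g + 4)*(g + 2)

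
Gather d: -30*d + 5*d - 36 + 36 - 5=-25*d - 5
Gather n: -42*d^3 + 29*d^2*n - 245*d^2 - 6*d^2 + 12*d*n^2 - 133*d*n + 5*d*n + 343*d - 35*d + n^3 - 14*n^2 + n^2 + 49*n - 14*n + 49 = -42*d^3 - 251*d^2 + 308*d + n^3 + n^2*(12*d - 13) + n*(29*d^2 - 128*d + 35) + 49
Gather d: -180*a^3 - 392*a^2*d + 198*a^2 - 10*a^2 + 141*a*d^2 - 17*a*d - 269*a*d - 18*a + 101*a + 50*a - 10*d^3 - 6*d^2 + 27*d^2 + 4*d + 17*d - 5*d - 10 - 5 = -180*a^3 + 188*a^2 + 133*a - 10*d^3 + d^2*(141*a + 21) + d*(-392*a^2 - 286*a + 16) - 15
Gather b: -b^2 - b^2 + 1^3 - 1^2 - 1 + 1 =-2*b^2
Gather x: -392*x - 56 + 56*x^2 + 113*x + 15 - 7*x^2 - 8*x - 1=49*x^2 - 287*x - 42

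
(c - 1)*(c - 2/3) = c^2 - 5*c/3 + 2/3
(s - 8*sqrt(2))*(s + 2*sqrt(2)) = s^2 - 6*sqrt(2)*s - 32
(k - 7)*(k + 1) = k^2 - 6*k - 7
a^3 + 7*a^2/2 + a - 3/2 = (a - 1/2)*(a + 1)*(a + 3)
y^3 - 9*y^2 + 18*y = y*(y - 6)*(y - 3)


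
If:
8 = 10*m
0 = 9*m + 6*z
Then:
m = 4/5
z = -6/5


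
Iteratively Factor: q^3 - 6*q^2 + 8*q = (q - 4)*(q^2 - 2*q) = q*(q - 4)*(q - 2)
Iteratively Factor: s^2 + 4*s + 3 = (s + 1)*(s + 3)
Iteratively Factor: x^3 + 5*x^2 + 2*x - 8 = (x + 2)*(x^2 + 3*x - 4) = (x + 2)*(x + 4)*(x - 1)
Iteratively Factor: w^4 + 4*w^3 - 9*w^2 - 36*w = (w + 4)*(w^3 - 9*w) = w*(w + 4)*(w^2 - 9) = w*(w - 3)*(w + 4)*(w + 3)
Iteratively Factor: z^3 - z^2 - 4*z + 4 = (z - 1)*(z^2 - 4) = (z - 1)*(z + 2)*(z - 2)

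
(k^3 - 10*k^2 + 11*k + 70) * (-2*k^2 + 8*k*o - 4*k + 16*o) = -2*k^5 + 8*k^4*o + 16*k^4 - 64*k^3*o + 18*k^3 - 72*k^2*o - 184*k^2 + 736*k*o - 280*k + 1120*o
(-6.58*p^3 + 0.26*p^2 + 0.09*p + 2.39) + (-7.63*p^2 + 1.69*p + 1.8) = -6.58*p^3 - 7.37*p^2 + 1.78*p + 4.19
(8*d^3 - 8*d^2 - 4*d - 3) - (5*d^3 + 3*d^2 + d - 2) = 3*d^3 - 11*d^2 - 5*d - 1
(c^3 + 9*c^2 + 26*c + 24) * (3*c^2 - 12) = 3*c^5 + 27*c^4 + 66*c^3 - 36*c^2 - 312*c - 288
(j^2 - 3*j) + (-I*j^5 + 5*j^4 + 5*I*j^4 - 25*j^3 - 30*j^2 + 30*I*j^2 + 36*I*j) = -I*j^5 + 5*j^4 + 5*I*j^4 - 25*j^3 - 29*j^2 + 30*I*j^2 - 3*j + 36*I*j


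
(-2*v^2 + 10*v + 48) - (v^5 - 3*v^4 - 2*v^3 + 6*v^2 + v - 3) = -v^5 + 3*v^4 + 2*v^3 - 8*v^2 + 9*v + 51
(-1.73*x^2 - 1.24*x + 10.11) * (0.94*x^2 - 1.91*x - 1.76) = -1.6262*x^4 + 2.1387*x^3 + 14.9166*x^2 - 17.1277*x - 17.7936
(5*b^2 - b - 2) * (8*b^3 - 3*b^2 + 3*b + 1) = 40*b^5 - 23*b^4 + 2*b^3 + 8*b^2 - 7*b - 2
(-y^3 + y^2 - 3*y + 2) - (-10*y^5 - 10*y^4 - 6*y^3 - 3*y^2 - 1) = 10*y^5 + 10*y^4 + 5*y^3 + 4*y^2 - 3*y + 3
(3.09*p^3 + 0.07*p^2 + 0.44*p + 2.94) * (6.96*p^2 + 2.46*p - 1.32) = 21.5064*p^5 + 8.0886*p^4 - 0.8442*p^3 + 21.4524*p^2 + 6.6516*p - 3.8808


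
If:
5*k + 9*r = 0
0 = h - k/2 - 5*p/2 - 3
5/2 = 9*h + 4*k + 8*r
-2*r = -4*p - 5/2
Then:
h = 81/158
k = 1503/316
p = -615/316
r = -835/316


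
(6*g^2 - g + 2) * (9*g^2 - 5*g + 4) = 54*g^4 - 39*g^3 + 47*g^2 - 14*g + 8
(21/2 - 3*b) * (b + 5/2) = -3*b^2 + 3*b + 105/4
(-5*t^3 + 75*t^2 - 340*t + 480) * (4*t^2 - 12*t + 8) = -20*t^5 + 360*t^4 - 2300*t^3 + 6600*t^2 - 8480*t + 3840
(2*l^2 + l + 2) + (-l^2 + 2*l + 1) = l^2 + 3*l + 3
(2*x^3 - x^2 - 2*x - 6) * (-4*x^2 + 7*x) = -8*x^5 + 18*x^4 + x^3 + 10*x^2 - 42*x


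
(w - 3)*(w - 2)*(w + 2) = w^3 - 3*w^2 - 4*w + 12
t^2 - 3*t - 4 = (t - 4)*(t + 1)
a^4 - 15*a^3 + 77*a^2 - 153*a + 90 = (a - 6)*(a - 5)*(a - 3)*(a - 1)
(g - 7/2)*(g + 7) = g^2 + 7*g/2 - 49/2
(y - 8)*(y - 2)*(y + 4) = y^3 - 6*y^2 - 24*y + 64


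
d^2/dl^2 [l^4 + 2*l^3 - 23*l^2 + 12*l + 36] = 12*l^2 + 12*l - 46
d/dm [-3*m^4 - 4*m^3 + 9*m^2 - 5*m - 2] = -12*m^3 - 12*m^2 + 18*m - 5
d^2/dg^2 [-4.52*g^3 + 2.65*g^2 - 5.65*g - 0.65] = 5.3 - 27.12*g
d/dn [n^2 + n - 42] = 2*n + 1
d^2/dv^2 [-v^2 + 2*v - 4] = -2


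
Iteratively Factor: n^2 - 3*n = (n)*(n - 3)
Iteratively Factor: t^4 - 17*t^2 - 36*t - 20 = (t + 1)*(t^3 - t^2 - 16*t - 20) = (t + 1)*(t + 2)*(t^2 - 3*t - 10) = (t - 5)*(t + 1)*(t + 2)*(t + 2)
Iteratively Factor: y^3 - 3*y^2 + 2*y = (y - 1)*(y^2 - 2*y) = (y - 2)*(y - 1)*(y)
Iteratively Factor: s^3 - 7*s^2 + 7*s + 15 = (s + 1)*(s^2 - 8*s + 15) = (s - 5)*(s + 1)*(s - 3)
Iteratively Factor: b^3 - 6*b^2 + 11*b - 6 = (b - 1)*(b^2 - 5*b + 6) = (b - 2)*(b - 1)*(b - 3)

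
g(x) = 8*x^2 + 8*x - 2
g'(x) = 16*x + 8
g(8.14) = 593.20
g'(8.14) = 138.24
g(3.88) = 149.48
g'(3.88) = 70.08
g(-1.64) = 6.40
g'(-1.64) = -18.24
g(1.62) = 31.96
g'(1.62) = 33.92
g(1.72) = 35.43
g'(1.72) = 35.52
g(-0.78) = -3.37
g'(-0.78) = -4.48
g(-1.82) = 9.94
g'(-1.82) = -21.12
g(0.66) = 6.76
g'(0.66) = 18.56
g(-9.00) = 574.00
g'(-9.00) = -136.00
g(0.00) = -2.00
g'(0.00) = 8.00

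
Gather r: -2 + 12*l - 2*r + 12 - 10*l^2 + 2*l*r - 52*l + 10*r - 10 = -10*l^2 - 40*l + r*(2*l + 8)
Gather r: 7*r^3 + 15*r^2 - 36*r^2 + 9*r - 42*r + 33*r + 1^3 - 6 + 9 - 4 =7*r^3 - 21*r^2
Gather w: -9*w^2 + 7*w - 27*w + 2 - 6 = -9*w^2 - 20*w - 4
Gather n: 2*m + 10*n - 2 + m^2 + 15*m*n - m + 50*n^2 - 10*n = m^2 + 15*m*n + m + 50*n^2 - 2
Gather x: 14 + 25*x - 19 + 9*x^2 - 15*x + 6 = 9*x^2 + 10*x + 1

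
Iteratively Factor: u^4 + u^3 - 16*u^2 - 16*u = (u - 4)*(u^3 + 5*u^2 + 4*u) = (u - 4)*(u + 1)*(u^2 + 4*u) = (u - 4)*(u + 1)*(u + 4)*(u)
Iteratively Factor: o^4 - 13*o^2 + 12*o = (o)*(o^3 - 13*o + 12) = o*(o - 1)*(o^2 + o - 12) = o*(o - 1)*(o + 4)*(o - 3)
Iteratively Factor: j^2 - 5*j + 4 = (j - 1)*(j - 4)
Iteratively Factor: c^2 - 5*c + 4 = (c - 4)*(c - 1)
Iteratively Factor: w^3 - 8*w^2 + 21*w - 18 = (w - 3)*(w^2 - 5*w + 6) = (w - 3)^2*(w - 2)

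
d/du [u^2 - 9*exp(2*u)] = 2*u - 18*exp(2*u)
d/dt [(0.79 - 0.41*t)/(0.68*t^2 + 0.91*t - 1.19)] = (0.2788*t^2 - 1.0744*t - 0.231)/(0.4624*t^4 + 1.2376*t^3 - 0.7903*t^2 - 2.1658*t + 1.4161)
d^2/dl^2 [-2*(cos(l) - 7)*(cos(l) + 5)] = -4*cos(l) + 4*cos(2*l)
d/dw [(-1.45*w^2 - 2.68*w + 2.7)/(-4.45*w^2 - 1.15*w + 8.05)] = (-10.2585*w^2 + 0.684999999999999*w - 18.469)/(19.8025*w^4 + 10.235*w^3 - 70.3225*w^2 - 18.515*w + 64.8025)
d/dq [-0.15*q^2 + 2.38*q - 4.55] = 2.38 - 0.3*q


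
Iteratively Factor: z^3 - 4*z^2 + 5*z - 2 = (z - 1)*(z^2 - 3*z + 2) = (z - 1)^2*(z - 2)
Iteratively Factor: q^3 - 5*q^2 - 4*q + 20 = (q + 2)*(q^2 - 7*q + 10) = (q - 2)*(q + 2)*(q - 5)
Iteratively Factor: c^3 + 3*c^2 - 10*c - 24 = (c + 2)*(c^2 + c - 12) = (c + 2)*(c + 4)*(c - 3)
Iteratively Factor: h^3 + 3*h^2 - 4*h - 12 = (h + 3)*(h^2 - 4) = (h - 2)*(h + 3)*(h + 2)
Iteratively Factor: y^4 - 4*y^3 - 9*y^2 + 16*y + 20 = (y + 1)*(y^3 - 5*y^2 - 4*y + 20) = (y - 5)*(y + 1)*(y^2 - 4) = (y - 5)*(y + 1)*(y + 2)*(y - 2)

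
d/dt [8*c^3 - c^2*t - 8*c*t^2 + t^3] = -c^2 - 16*c*t + 3*t^2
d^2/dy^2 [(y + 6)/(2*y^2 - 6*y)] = (-3*y*(y - 3)*(y + 1) + (y + 6)*(2*y - 3)^2)/(y^3*(y - 3)^3)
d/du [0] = 0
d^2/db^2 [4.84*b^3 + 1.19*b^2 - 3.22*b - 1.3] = 29.04*b + 2.38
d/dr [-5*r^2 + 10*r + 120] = 10 - 10*r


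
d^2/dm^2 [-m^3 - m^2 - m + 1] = -6*m - 2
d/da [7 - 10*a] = -10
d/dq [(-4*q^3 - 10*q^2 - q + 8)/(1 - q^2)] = (4*q^4 - 13*q^2 - 4*q - 1)/(q^4 - 2*q^2 + 1)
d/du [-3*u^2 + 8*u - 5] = 8 - 6*u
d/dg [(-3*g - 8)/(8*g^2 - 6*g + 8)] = 2*(3*g^2 + 16*g - 9)/(16*g^4 - 24*g^3 + 41*g^2 - 24*g + 16)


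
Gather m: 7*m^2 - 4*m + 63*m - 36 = 7*m^2 + 59*m - 36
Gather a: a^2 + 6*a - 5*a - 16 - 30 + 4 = a^2 + a - 42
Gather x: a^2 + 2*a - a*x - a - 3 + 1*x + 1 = a^2 + a + x*(1 - a) - 2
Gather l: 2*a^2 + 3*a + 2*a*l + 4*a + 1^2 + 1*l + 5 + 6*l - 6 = 2*a^2 + 7*a + l*(2*a + 7)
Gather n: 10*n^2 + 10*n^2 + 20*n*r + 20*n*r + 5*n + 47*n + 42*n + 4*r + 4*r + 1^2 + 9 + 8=20*n^2 + n*(40*r + 94) + 8*r + 18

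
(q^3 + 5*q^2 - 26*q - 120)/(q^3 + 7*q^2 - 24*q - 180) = (q + 4)/(q + 6)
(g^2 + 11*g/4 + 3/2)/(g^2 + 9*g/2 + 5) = (4*g + 3)/(2*(2*g + 5))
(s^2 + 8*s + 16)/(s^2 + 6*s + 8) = (s + 4)/(s + 2)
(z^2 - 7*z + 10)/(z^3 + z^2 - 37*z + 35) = (z - 2)/(z^2 + 6*z - 7)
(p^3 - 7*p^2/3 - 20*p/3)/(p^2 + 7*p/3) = (3*p^2 - 7*p - 20)/(3*p + 7)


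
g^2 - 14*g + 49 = (g - 7)^2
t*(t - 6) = t^2 - 6*t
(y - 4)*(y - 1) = y^2 - 5*y + 4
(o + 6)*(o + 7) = o^2 + 13*o + 42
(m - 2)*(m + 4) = m^2 + 2*m - 8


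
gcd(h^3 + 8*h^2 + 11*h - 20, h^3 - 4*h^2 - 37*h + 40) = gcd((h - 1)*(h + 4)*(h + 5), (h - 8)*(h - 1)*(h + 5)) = h^2 + 4*h - 5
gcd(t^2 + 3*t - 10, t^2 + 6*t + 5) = t + 5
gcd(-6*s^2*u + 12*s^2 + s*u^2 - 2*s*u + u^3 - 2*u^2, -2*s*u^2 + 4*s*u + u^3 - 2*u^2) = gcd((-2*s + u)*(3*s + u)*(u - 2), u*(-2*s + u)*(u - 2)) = 2*s*u - 4*s - u^2 + 2*u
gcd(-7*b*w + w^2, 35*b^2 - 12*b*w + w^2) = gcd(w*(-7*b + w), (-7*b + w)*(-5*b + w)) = -7*b + w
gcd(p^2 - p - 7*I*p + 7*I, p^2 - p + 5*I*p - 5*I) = p - 1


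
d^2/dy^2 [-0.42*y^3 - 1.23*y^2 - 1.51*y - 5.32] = -2.52*y - 2.46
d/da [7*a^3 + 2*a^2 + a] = 21*a^2 + 4*a + 1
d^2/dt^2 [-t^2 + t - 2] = -2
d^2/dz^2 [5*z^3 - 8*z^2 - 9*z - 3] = 30*z - 16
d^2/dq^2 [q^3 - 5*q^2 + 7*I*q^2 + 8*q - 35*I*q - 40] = 6*q - 10 + 14*I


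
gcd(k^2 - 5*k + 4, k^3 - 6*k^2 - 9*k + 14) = k - 1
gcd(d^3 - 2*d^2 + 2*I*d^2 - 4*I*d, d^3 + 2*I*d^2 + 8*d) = d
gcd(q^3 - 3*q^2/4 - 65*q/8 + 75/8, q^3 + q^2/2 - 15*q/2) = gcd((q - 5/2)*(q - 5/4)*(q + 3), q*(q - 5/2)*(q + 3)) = q^2 + q/2 - 15/2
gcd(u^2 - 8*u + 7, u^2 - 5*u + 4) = u - 1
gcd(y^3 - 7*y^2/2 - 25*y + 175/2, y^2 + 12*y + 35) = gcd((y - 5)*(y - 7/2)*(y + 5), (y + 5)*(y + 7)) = y + 5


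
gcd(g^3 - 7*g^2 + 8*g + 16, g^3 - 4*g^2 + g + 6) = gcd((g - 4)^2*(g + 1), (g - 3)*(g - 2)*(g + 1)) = g + 1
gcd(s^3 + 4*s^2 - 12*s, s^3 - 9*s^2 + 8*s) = s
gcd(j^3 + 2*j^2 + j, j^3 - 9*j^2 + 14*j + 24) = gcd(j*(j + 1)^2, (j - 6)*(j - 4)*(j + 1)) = j + 1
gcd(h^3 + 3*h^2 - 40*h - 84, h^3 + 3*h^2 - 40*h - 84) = h^3 + 3*h^2 - 40*h - 84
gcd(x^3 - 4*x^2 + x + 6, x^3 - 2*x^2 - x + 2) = x^2 - x - 2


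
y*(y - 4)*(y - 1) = y^3 - 5*y^2 + 4*y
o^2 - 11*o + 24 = (o - 8)*(o - 3)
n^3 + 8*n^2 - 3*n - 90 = (n - 3)*(n + 5)*(n + 6)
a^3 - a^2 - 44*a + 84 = (a - 6)*(a - 2)*(a + 7)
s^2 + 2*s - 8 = (s - 2)*(s + 4)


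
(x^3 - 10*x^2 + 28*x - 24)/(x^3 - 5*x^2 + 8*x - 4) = (x - 6)/(x - 1)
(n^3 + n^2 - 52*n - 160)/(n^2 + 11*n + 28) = (n^2 - 3*n - 40)/(n + 7)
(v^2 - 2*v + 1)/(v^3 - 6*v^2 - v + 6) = (v - 1)/(v^2 - 5*v - 6)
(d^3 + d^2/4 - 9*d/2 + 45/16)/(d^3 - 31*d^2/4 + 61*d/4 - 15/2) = (d^2 + d - 15/4)/(d^2 - 7*d + 10)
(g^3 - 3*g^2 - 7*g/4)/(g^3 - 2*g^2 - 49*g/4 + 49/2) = g*(2*g + 1)/(2*g^2 + 3*g - 14)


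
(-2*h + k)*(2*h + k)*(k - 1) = -4*h^2*k + 4*h^2 + k^3 - k^2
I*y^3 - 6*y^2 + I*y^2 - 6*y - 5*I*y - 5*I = (y + I)*(y + 5*I)*(I*y + I)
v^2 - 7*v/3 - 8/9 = (v - 8/3)*(v + 1/3)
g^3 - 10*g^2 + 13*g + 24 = (g - 8)*(g - 3)*(g + 1)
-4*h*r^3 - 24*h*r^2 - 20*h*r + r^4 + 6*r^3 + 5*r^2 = r*(-4*h + r)*(r + 1)*(r + 5)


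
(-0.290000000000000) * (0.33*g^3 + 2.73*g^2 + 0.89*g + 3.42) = -0.0957*g^3 - 0.7917*g^2 - 0.2581*g - 0.9918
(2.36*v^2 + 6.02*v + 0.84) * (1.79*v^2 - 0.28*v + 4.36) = 4.2244*v^4 + 10.115*v^3 + 10.1076*v^2 + 26.012*v + 3.6624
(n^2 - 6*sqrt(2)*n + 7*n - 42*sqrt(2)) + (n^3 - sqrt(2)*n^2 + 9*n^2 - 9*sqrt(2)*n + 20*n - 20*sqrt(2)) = n^3 - sqrt(2)*n^2 + 10*n^2 - 15*sqrt(2)*n + 27*n - 62*sqrt(2)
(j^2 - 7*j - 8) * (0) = 0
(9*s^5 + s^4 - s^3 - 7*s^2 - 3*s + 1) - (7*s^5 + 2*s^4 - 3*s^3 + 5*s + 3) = 2*s^5 - s^4 + 2*s^3 - 7*s^2 - 8*s - 2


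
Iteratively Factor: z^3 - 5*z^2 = (z)*(z^2 - 5*z) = z^2*(z - 5)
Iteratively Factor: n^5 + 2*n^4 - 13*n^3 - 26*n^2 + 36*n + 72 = (n + 3)*(n^4 - n^3 - 10*n^2 + 4*n + 24) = (n - 3)*(n + 3)*(n^3 + 2*n^2 - 4*n - 8) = (n - 3)*(n + 2)*(n + 3)*(n^2 - 4) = (n - 3)*(n + 2)^2*(n + 3)*(n - 2)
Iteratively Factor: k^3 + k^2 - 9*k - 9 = (k - 3)*(k^2 + 4*k + 3) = (k - 3)*(k + 1)*(k + 3)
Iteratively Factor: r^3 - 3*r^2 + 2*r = (r - 1)*(r^2 - 2*r) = (r - 2)*(r - 1)*(r)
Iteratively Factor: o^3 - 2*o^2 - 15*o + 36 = (o + 4)*(o^2 - 6*o + 9) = (o - 3)*(o + 4)*(o - 3)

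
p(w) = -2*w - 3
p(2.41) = -7.82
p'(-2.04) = -2.00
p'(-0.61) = -2.00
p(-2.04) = 1.08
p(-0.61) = -1.78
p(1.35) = -5.70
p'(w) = -2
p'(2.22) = -2.00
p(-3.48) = 3.96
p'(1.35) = -2.00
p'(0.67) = -2.00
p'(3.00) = -2.00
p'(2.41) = -2.00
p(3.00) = -9.00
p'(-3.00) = -2.00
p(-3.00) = 3.00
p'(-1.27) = -2.00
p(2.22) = -7.44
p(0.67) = -4.34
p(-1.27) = -0.46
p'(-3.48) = -2.00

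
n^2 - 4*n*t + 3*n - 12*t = (n + 3)*(n - 4*t)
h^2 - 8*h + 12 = (h - 6)*(h - 2)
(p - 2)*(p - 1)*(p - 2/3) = p^3 - 11*p^2/3 + 4*p - 4/3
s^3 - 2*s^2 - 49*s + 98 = (s - 7)*(s - 2)*(s + 7)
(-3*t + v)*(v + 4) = -3*t*v - 12*t + v^2 + 4*v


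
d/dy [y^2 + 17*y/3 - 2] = 2*y + 17/3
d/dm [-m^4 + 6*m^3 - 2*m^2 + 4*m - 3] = -4*m^3 + 18*m^2 - 4*m + 4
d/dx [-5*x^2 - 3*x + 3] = -10*x - 3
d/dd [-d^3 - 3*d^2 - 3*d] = -3*d^2 - 6*d - 3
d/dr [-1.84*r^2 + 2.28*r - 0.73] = 2.28 - 3.68*r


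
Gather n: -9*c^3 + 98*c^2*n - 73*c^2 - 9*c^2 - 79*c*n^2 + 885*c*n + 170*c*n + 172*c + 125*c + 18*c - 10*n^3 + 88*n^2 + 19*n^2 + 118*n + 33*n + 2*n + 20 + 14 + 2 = -9*c^3 - 82*c^2 + 315*c - 10*n^3 + n^2*(107 - 79*c) + n*(98*c^2 + 1055*c + 153) + 36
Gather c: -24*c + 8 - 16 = -24*c - 8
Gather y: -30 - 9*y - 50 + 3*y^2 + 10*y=3*y^2 + y - 80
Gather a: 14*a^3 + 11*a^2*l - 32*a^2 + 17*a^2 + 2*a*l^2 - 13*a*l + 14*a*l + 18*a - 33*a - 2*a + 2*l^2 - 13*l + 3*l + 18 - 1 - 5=14*a^3 + a^2*(11*l - 15) + a*(2*l^2 + l - 17) + 2*l^2 - 10*l + 12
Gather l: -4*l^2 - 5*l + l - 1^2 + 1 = -4*l^2 - 4*l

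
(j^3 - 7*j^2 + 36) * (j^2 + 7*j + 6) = j^5 - 43*j^3 - 6*j^2 + 252*j + 216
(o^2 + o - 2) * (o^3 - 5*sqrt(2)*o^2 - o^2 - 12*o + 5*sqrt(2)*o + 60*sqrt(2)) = o^5 - 5*sqrt(2)*o^4 - 15*o^3 - 10*o^2 + 75*sqrt(2)*o^2 + 24*o + 50*sqrt(2)*o - 120*sqrt(2)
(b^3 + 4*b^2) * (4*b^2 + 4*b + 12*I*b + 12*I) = 4*b^5 + 20*b^4 + 12*I*b^4 + 16*b^3 + 60*I*b^3 + 48*I*b^2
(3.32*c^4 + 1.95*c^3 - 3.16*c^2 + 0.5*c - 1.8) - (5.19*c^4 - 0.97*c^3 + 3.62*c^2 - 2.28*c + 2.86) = -1.87*c^4 + 2.92*c^3 - 6.78*c^2 + 2.78*c - 4.66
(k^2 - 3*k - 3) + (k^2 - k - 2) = 2*k^2 - 4*k - 5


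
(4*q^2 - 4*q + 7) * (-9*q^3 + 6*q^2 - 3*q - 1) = -36*q^5 + 60*q^4 - 99*q^3 + 50*q^2 - 17*q - 7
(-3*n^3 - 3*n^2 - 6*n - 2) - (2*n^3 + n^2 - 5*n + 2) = -5*n^3 - 4*n^2 - n - 4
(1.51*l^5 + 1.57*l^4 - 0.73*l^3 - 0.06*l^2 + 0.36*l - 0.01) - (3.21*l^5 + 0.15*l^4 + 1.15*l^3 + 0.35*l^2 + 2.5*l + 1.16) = -1.7*l^5 + 1.42*l^4 - 1.88*l^3 - 0.41*l^2 - 2.14*l - 1.17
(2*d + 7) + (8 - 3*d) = 15 - d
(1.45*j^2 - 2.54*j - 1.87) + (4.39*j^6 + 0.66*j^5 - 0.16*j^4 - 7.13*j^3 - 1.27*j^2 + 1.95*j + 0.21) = 4.39*j^6 + 0.66*j^5 - 0.16*j^4 - 7.13*j^3 + 0.18*j^2 - 0.59*j - 1.66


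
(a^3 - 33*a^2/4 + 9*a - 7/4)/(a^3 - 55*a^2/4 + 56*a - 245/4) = (4*a^2 - 5*a + 1)/(4*a^2 - 27*a + 35)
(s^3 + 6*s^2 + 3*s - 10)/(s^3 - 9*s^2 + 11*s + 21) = (s^3 + 6*s^2 + 3*s - 10)/(s^3 - 9*s^2 + 11*s + 21)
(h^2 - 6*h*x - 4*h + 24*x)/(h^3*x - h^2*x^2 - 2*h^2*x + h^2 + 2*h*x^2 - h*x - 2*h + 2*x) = (h^2 - 6*h*x - 4*h + 24*x)/(h^3*x - h^2*x^2 - 2*h^2*x + h^2 + 2*h*x^2 - h*x - 2*h + 2*x)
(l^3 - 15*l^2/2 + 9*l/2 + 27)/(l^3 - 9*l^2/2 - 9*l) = (l - 3)/l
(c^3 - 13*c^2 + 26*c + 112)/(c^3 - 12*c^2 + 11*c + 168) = (c + 2)/(c + 3)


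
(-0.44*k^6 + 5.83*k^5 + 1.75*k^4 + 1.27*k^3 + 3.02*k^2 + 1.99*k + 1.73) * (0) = 0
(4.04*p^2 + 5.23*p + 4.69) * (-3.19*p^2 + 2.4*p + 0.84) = -12.8876*p^4 - 6.9877*p^3 + 0.984499999999999*p^2 + 15.6492*p + 3.9396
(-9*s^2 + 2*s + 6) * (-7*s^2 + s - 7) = 63*s^4 - 23*s^3 + 23*s^2 - 8*s - 42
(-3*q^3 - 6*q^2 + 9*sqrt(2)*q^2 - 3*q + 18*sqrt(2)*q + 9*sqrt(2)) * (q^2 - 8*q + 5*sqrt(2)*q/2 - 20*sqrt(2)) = -3*q^5 + 3*sqrt(2)*q^4/2 + 18*q^4 - 9*sqrt(2)*q^3 + 90*q^3 - 246*q^2 - 45*sqrt(2)*q^2/2 - 675*q - 12*sqrt(2)*q - 360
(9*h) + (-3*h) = 6*h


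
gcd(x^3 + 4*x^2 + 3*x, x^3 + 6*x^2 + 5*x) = x^2 + x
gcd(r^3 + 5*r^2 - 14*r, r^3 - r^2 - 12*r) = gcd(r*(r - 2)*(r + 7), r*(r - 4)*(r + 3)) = r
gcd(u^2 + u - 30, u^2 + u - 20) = 1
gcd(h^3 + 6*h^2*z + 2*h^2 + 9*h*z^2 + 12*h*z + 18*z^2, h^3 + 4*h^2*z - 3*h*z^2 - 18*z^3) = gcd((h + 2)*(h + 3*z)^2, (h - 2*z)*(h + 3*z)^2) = h^2 + 6*h*z + 9*z^2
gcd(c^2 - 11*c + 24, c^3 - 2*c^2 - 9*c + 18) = c - 3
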